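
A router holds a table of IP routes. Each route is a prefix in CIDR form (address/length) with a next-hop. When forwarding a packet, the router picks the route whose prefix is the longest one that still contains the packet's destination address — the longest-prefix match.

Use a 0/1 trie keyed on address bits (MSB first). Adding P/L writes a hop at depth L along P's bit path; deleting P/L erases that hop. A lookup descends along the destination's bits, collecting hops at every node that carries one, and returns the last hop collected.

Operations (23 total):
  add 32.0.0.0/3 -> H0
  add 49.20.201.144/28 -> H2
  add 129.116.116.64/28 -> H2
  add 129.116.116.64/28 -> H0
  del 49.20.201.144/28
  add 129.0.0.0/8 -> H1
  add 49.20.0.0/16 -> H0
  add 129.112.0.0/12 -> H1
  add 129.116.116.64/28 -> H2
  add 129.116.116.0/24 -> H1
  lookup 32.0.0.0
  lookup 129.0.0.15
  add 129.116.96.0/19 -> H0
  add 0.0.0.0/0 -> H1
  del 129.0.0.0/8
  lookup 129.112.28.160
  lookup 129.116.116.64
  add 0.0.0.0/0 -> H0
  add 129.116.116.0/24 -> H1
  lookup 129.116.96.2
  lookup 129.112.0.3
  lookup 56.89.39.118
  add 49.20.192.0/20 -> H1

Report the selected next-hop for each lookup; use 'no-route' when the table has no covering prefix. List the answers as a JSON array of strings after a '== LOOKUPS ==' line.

Trace:
  add 32.0.0.0/3 -> H0 at depth 3
  add 49.20.201.144/28 -> H2 at depth 28
  add 129.116.116.64/28 -> H2 at depth 28
  add 129.116.116.64/28 -> H0 at depth 28
  del 49.20.201.144/28 (clear depth 28)
  add 129.0.0.0/8 -> H1 at depth 8
  add 49.20.0.0/16 -> H0 at depth 16
  add 129.112.0.0/12 -> H1 at depth 12
  add 129.116.116.64/28 -> H2 at depth 28
  add 129.116.116.0/24 -> H1 at depth 24
  ? 32.0.0.0  path d0:-→d1:-→d2:-→d3:H0  best=H0
  ? 129.0.0.15  path d0:-→d1:-→d2:-→d3:-→d4:-→d5:-→d6:-→d7:-→d8:H1→d9:-  best=H1
  add 129.116.96.0/19 -> H0 at depth 19
  add 0.0.0.0/0 -> H1 at depth 0
  del 129.0.0.0/8 (clear depth 8)
  ? 129.112.28.160  path d0:H1→d1:-→d2:-→d3:-→d4:-→d5:-→d6:-→d7:-→d8:-→d9:-→d10:-→d11:-→d12:H1→d13:-  best=H1
  ? 129.116.116.64  path d0:H1→d1:-→d2:-→d3:-→d4:-→d5:-→d6:-→d7:-→d8:-→d9:-→d10:-→d11:-→d12:H1→d13:-→d14:-→d15:-→d16:-→d17:-→d18:-→d19:H0→d20:-→d21:-→d22:-→d23:-→d24:H1→d25:-→d26:-→d27:-→d28:H2  best=H2
  add 0.0.0.0/0 -> H0 at depth 0
  add 129.116.116.0/24 -> H1 at depth 24
  ? 129.116.96.2  path d0:H0→d1:-→d2:-→d3:-→d4:-→d5:-→d6:-→d7:-→d8:-→d9:-→d10:-→d11:-→d12:H1→d13:-→d14:-→d15:-→d16:-→d17:-→d18:-→d19:H0  best=H0
  ? 129.112.0.3  path d0:H0→d1:-→d2:-→d3:-→d4:-→d5:-→d6:-→d7:-→d8:-→d9:-→d10:-→d11:-→d12:H1→d13:-  best=H1
  ? 56.89.39.118  path d0:H0→d1:-→d2:-→d3:H0→d4:-  best=H0
  add 49.20.192.0/20 -> H1 at depth 20

== LOOKUPS ==
["H0","H1","H1","H2","H0","H1","H0"]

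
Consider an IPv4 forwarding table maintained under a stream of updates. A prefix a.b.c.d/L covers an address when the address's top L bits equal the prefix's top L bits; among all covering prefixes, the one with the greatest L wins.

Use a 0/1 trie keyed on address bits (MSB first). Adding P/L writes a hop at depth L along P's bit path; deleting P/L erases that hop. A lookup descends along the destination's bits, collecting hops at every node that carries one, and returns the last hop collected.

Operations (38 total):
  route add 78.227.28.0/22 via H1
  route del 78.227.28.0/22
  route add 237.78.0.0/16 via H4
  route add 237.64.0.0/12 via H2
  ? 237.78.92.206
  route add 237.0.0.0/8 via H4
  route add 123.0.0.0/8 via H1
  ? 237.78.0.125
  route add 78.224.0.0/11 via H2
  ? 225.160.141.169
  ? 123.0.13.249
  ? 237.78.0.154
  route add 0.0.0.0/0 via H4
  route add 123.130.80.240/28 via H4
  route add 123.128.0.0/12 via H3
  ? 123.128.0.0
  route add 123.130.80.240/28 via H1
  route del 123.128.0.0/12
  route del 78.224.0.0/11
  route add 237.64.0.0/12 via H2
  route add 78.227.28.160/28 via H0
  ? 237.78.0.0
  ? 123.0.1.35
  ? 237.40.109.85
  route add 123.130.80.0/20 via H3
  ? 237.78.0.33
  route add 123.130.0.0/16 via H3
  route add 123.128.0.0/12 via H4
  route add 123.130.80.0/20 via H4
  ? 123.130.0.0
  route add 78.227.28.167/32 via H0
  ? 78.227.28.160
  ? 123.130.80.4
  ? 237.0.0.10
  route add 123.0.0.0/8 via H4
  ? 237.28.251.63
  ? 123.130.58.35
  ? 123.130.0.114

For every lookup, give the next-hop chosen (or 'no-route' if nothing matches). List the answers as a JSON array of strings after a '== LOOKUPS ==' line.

Apply in order:
  add 78.227.28.0/22 -> H1 at depth 22
  del 78.227.28.0/22 (clear depth 22)
  add 237.78.0.0/16 -> H4 at depth 16
  add 237.64.0.0/12 -> H2 at depth 12
  lookup 237.78.92.206: bits 1110110101001110 walk d0:-→d1:-→d2:-→d3:-→d4:-→d5:-→d6:-→d7:-→d8:-→d9:-→d10:-→d11:-→d12:H2→d13:-→d14:-→d15:-→d16:H4 -> H4
  add 237.0.0.0/8 -> H4 at depth 8
  add 123.0.0.0/8 -> H1 at depth 8
  lookup 237.78.0.125: bits 1110110101001110 walk d0:-→d1:-→d2:-→d3:-→d4:-→d5:-→d6:-→d7:-→d8:H4→d9:-→d10:-→d11:-→d12:H2→d13:-→d14:-→d15:-→d16:H4 -> H4
  add 78.224.0.0/11 -> H2 at depth 11
  lookup 225.160.141.169: bits 1110 walk d0:-→d1:-→d2:-→d3:-→d4:- -> no-route
  lookup 123.0.13.249: bits 01111011 walk d0:-→d1:-→d2:-→d3:-→d4:-→d5:-→d6:-→d7:-→d8:H1 -> H1
  lookup 237.78.0.154: bits 1110110101001110 walk d0:-→d1:-→d2:-→d3:-→d4:-→d5:-→d6:-→d7:-→d8:H4→d9:-→d10:-→d11:-→d12:H2→d13:-→d14:-→d15:-→d16:H4 -> H4
  add 0.0.0.0/0 -> H4 at depth 0
  add 123.130.80.240/28 -> H4 at depth 28
  add 123.128.0.0/12 -> H3 at depth 12
  lookup 123.128.0.0: bits 01111011100000 walk d0:H4→d1:-→d2:-→d3:-→d4:-→d5:-→d6:-→d7:-→d8:H1→d9:-→d10:-→d11:-→d12:H3→d13:-→d14:- -> H3
  add 123.130.80.240/28 -> H1 at depth 28
  del 123.128.0.0/12 (clear depth 12)
  del 78.224.0.0/11 (clear depth 11)
  add 237.64.0.0/12 -> H2 at depth 12
  add 78.227.28.160/28 -> H0 at depth 28
  lookup 237.78.0.0: bits 1110110101001110 walk d0:H4→d1:-→d2:-→d3:-→d4:-→d5:-→d6:-→d7:-→d8:H4→d9:-→d10:-→d11:-→d12:H2→d13:-→d14:-→d15:-→d16:H4 -> H4
  lookup 123.0.1.35: bits 01111011 walk d0:H4→d1:-→d2:-→d3:-→d4:-→d5:-→d6:-→d7:-→d8:H1 -> H1
  lookup 237.40.109.85: bits 111011010 walk d0:H4→d1:-→d2:-→d3:-→d4:-→d5:-→d6:-→d7:-→d8:H4→d9:- -> H4
  add 123.130.80.0/20 -> H3 at depth 20
  lookup 237.78.0.33: bits 1110110101001110 walk d0:H4→d1:-→d2:-→d3:-→d4:-→d5:-→d6:-→d7:-→d8:H4→d9:-→d10:-→d11:-→d12:H2→d13:-→d14:-→d15:-→d16:H4 -> H4
  add 123.130.0.0/16 -> H3 at depth 16
  add 123.128.0.0/12 -> H4 at depth 12
  add 123.130.80.0/20 -> H4 at depth 20
  lookup 123.130.0.0: bits 01111011100000100 walk d0:H4→d1:-→d2:-→d3:-→d4:-→d5:-→d6:-→d7:-→d8:H1→d9:-→d10:-→d11:-→d12:H4→d13:-→d14:-→d15:-→d16:H3→d17:- -> H3
  add 78.227.28.167/32 -> H0 at depth 32
  lookup 78.227.28.160: bits 01001110111000110001110010100 walk d0:H4→d1:-→d2:-→d3:-→d4:-→d5:-→d6:-→d7:-→d8:-→d9:-→d10:-→d11:-→d12:-→d13:-→d14:-→d15:-→d16:-→d17:-→d18:-→d19:-→d20:-→d21:-→d22:-→d23:-→d24:-→d25:-→d26:-→d27:-→d28:H0→d29:- -> H0
  lookup 123.130.80.4: bits 011110111000001001010000 walk d0:H4→d1:-→d2:-→d3:-→d4:-→d5:-→d6:-→d7:-→d8:H1→d9:-→d10:-→d11:-→d12:H4→d13:-→d14:-→d15:-→d16:H3→d17:-→d18:-→d19:-→d20:H4→d21:-→d22:-→d23:-→d24:- -> H4
  lookup 237.0.0.10: bits 111011010 walk d0:H4→d1:-→d2:-→d3:-→d4:-→d5:-→d6:-→d7:-→d8:H4→d9:- -> H4
  add 123.0.0.0/8 -> H4 at depth 8
  lookup 237.28.251.63: bits 111011010 walk d0:H4→d1:-→d2:-→d3:-→d4:-→d5:-→d6:-→d7:-→d8:H4→d9:- -> H4
  lookup 123.130.58.35: bits 01111011100000100 walk d0:H4→d1:-→d2:-→d3:-→d4:-→d5:-→d6:-→d7:-→d8:H4→d9:-→d10:-→d11:-→d12:H4→d13:-→d14:-→d15:-→d16:H3→d17:- -> H3
  lookup 123.130.0.114: bits 01111011100000100 walk d0:H4→d1:-→d2:-→d3:-→d4:-→d5:-→d6:-→d7:-→d8:H4→d9:-→d10:-→d11:-→d12:H4→d13:-→d14:-→d15:-→d16:H3→d17:- -> H3

== LOOKUPS ==
["H4","H4","no-route","H1","H4","H3","H4","H1","H4","H4","H3","H0","H4","H4","H4","H3","H3"]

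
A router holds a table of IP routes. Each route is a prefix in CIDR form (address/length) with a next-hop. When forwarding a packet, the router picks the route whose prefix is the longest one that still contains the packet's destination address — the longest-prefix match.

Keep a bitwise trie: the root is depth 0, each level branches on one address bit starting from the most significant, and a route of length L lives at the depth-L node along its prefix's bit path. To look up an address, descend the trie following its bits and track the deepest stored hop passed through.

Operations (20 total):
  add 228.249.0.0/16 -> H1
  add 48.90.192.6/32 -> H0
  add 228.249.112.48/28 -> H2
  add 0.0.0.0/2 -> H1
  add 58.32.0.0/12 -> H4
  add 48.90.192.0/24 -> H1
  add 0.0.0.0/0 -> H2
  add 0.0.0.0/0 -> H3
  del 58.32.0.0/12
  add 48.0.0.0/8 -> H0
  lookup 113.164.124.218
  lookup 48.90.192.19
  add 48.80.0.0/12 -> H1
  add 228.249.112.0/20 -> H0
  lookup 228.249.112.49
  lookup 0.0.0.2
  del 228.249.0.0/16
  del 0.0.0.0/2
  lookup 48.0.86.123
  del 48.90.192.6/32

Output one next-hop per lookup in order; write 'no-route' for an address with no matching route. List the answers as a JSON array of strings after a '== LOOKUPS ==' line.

Apply in order:
  + 228.249.0.0/16 (H1) depth=16
  + 48.90.192.6/32 (H0) depth=32
  + 228.249.112.48/28 (H2) depth=28
  + 0.0.0.0/2 (H1) depth=2
  + 58.32.0.0/12 (H4) depth=12
  + 48.90.192.0/24 (H1) depth=24
  + 0.0.0.0/0 (H2) depth=0
  + 0.0.0.0/0 (H3) depth=0
  - 58.32.0.0/12 clear@12
  + 48.0.0.0/8 (H0) depth=8
  Q 113.164.124.218: descend 0 ; hops seen [H3] ; pick H3
  Q 48.90.192.19: descend 001100000101101011000000000 ; hops seen [H3,H1,H0,H1] ; pick H1
  + 48.80.0.0/12 (H1) depth=12
  + 228.249.112.0/20 (H0) depth=20
  Q 228.249.112.49: descend 1110010011111001011100000011 ; hops seen [H3,H1,H0,H2] ; pick H2
  Q 0.0.0.2: descend 00 ; hops seen [H3,H1] ; pick H1
  - 228.249.0.0/16 clear@16
  - 0.0.0.0/2 clear@2
  Q 48.0.86.123: descend 001100000 ; hops seen [H3,H0] ; pick H0
  - 48.90.192.6/32 clear@32

== LOOKUPS ==
["H3","H1","H2","H1","H0"]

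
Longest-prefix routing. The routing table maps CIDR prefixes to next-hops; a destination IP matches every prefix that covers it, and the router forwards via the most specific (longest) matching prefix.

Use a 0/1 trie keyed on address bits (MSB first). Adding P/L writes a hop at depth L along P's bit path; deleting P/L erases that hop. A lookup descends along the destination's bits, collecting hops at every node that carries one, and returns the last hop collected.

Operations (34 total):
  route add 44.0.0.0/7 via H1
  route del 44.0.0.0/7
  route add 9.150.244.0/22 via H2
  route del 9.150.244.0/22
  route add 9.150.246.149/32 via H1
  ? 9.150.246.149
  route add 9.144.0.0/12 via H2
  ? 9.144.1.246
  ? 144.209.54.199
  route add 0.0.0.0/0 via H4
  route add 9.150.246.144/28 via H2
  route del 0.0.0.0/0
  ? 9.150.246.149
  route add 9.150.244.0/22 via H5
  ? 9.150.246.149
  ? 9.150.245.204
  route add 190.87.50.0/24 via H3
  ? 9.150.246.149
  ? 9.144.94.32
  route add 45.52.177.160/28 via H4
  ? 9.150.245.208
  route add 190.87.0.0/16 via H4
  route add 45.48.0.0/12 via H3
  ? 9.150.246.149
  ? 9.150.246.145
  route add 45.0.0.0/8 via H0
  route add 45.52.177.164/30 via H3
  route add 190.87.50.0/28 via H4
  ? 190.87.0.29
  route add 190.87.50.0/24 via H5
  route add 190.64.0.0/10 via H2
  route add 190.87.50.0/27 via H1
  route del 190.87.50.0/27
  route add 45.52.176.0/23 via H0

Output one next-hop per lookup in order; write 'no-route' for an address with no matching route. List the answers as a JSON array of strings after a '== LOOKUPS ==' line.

Apply in order:
  + 44.0.0.0/7 (H1) depth=7
  del 44.0.0.0/7 (clear depth 7)
  + 9.150.244.0/22 (H2) depth=22
  del 9.150.244.0/22 (clear depth 22)
  + 9.150.246.149/32 (H1) depth=32
  ? 9.150.246.149  path d0:-→d1:-→d2:-→d3:-→d4:-→d5:-→d6:-→d7:-→d8:-→d9:-→d10:-→d11:-→d12:-→d13:-→d14:-→d15:-→d16:-→d17:-→d18:-→d19:-→d20:-→d21:-→d22:-→d23:-→d24:-→d25:-→d26:-→d27:-→d28:-→d29:-→d30:-→d31:-→d32:H1  best=H1
  + 9.144.0.0/12 (H2) depth=12
  ? 9.144.1.246  path d0:-→d1:-→d2:-→d3:-→d4:-→d5:-→d6:-→d7:-→d8:-→d9:-→d10:-→d11:-→d12:H2→d13:-  best=H2
  ? 144.209.54.199  path d0:-  best=no-route
  + 0.0.0.0/0 (H4) depth=0
  + 9.150.246.144/28 (H2) depth=28
  del 0.0.0.0/0 (clear depth 0)
  ? 9.150.246.149  path d0:-→d1:-→d2:-→d3:-→d4:-→d5:-→d6:-→d7:-→d8:-→d9:-→d10:-→d11:-→d12:H2→d13:-→d14:-→d15:-→d16:-→d17:-→d18:-→d19:-→d20:-→d21:-→d22:-→d23:-→d24:-→d25:-→d26:-→d27:-→d28:H2→d29:-→d30:-→d31:-→d32:H1  best=H1
  + 9.150.244.0/22 (H5) depth=22
  ? 9.150.246.149  path d0:-→d1:-→d2:-→d3:-→d4:-→d5:-→d6:-→d7:-→d8:-→d9:-→d10:-→d11:-→d12:H2→d13:-→d14:-→d15:-→d16:-→d17:-→d18:-→d19:-→d20:-→d21:-→d22:H5→d23:-→d24:-→d25:-→d26:-→d27:-→d28:H2→d29:-→d30:-→d31:-→d32:H1  best=H1
  ? 9.150.245.204  path d0:-→d1:-→d2:-→d3:-→d4:-→d5:-→d6:-→d7:-→d8:-→d9:-→d10:-→d11:-→d12:H2→d13:-→d14:-→d15:-→d16:-→d17:-→d18:-→d19:-→d20:-→d21:-→d22:H5  best=H5
  + 190.87.50.0/24 (H3) depth=24
  ? 9.150.246.149  path d0:-→d1:-→d2:-→d3:-→d4:-→d5:-→d6:-→d7:-→d8:-→d9:-→d10:-→d11:-→d12:H2→d13:-→d14:-→d15:-→d16:-→d17:-→d18:-→d19:-→d20:-→d21:-→d22:H5→d23:-→d24:-→d25:-→d26:-→d27:-→d28:H2→d29:-→d30:-→d31:-→d32:H1  best=H1
  ? 9.144.94.32  path d0:-→d1:-→d2:-→d3:-→d4:-→d5:-→d6:-→d7:-→d8:-→d9:-→d10:-→d11:-→d12:H2→d13:-  best=H2
  + 45.52.177.160/28 (H4) depth=28
  ? 9.150.245.208  path d0:-→d1:-→d2:-→d3:-→d4:-→d5:-→d6:-→d7:-→d8:-→d9:-→d10:-→d11:-→d12:H2→d13:-→d14:-→d15:-→d16:-→d17:-→d18:-→d19:-→d20:-→d21:-→d22:H5  best=H5
  + 190.87.0.0/16 (H4) depth=16
  + 45.48.0.0/12 (H3) depth=12
  ? 9.150.246.149  path d0:-→d1:-→d2:-→d3:-→d4:-→d5:-→d6:-→d7:-→d8:-→d9:-→d10:-→d11:-→d12:H2→d13:-→d14:-→d15:-→d16:-→d17:-→d18:-→d19:-→d20:-→d21:-→d22:H5→d23:-→d24:-→d25:-→d26:-→d27:-→d28:H2→d29:-→d30:-→d31:-→d32:H1  best=H1
  ? 9.150.246.145  path d0:-→d1:-→d2:-→d3:-→d4:-→d5:-→d6:-→d7:-→d8:-→d9:-→d10:-→d11:-→d12:H2→d13:-→d14:-→d15:-→d16:-→d17:-→d18:-→d19:-→d20:-→d21:-→d22:H5→d23:-→d24:-→d25:-→d26:-→d27:-→d28:H2→d29:-  best=H2
  + 45.0.0.0/8 (H0) depth=8
  + 45.52.177.164/30 (H3) depth=30
  + 190.87.50.0/28 (H4) depth=28
  ? 190.87.0.29  path d0:-→d1:-→d2:-→d3:-→d4:-→d5:-→d6:-→d7:-→d8:-→d9:-→d10:-→d11:-→d12:-→d13:-→d14:-→d15:-→d16:H4→d17:-→d18:-  best=H4
  + 190.87.50.0/24 (H5) depth=24
  + 190.64.0.0/10 (H2) depth=10
  + 190.87.50.0/27 (H1) depth=27
  del 190.87.50.0/27 (clear depth 27)
  + 45.52.176.0/23 (H0) depth=23

== LOOKUPS ==
["H1","H2","no-route","H1","H1","H5","H1","H2","H5","H1","H2","H4"]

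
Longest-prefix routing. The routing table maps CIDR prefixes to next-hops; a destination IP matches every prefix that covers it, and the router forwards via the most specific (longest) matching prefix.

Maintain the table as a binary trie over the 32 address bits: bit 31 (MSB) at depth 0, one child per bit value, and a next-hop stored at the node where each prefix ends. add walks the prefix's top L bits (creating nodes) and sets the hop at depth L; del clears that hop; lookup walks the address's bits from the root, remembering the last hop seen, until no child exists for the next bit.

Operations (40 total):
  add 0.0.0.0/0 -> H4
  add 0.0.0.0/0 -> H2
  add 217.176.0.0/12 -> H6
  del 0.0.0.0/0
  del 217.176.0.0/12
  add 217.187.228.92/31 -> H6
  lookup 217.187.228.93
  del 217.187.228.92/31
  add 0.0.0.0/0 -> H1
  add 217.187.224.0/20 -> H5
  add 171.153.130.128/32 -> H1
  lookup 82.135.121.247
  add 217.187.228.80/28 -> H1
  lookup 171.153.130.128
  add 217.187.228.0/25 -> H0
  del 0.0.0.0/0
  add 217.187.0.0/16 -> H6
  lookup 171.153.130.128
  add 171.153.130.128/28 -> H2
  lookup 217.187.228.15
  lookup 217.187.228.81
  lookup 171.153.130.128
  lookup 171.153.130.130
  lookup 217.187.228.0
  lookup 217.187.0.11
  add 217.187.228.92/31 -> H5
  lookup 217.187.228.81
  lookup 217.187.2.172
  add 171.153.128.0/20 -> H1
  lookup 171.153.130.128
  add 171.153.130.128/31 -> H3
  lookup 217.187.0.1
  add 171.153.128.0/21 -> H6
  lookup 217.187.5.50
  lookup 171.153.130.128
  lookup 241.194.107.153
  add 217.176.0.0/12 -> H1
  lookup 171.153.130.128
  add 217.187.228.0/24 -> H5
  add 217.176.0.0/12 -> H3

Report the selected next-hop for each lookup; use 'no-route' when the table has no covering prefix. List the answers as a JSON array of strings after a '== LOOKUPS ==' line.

Process each operation:
  add 0.0.0.0/0 -> H4 at depth 0
  add 0.0.0.0/0 -> H2 at depth 0
  add 217.176.0.0/12 -> H6 at depth 12
  - 0.0.0.0/0 clear@0
  - 217.176.0.0/12 clear@12
  add 217.187.228.92/31 -> H6 at depth 31
  Q 217.187.228.93: descend 1101100110111011111001000101110 ; hops seen [H6] ; pick H6
  - 217.187.228.92/31 clear@31
  add 0.0.0.0/0 -> H1 at depth 0
  add 217.187.224.0/20 -> H5 at depth 20
  add 171.153.130.128/32 -> H1 at depth 32
  Q 82.135.121.247: descend ε ; hops seen [H1] ; pick H1
  add 217.187.228.80/28 -> H1 at depth 28
  Q 171.153.130.128: descend 10101011100110011000001010000000 ; hops seen [H1,H1] ; pick H1
  add 217.187.228.0/25 -> H0 at depth 25
  - 0.0.0.0/0 clear@0
  add 217.187.0.0/16 -> H6 at depth 16
  Q 171.153.130.128: descend 10101011100110011000001010000000 ; hops seen [H1] ; pick H1
  add 171.153.130.128/28 -> H2 at depth 28
  Q 217.187.228.15: descend 1101100110111011111001000 ; hops seen [H6,H5,H0] ; pick H0
  Q 217.187.228.81: descend 1101100110111011111001000101 ; hops seen [H6,H5,H0,H1] ; pick H1
  Q 171.153.130.128: descend 10101011100110011000001010000000 ; hops seen [H2,H1] ; pick H1
  Q 171.153.130.130: descend 101010111001100110000010100000 ; hops seen [H2] ; pick H2
  Q 217.187.228.0: descend 1101100110111011111001000 ; hops seen [H6,H5,H0] ; pick H0
  Q 217.187.0.11: descend 1101100110111011 ; hops seen [H6] ; pick H6
  add 217.187.228.92/31 -> H5 at depth 31
  Q 217.187.228.81: descend 1101100110111011111001000101 ; hops seen [H6,H5,H0,H1] ; pick H1
  Q 217.187.2.172: descend 1101100110111011 ; hops seen [H6] ; pick H6
  add 171.153.128.0/20 -> H1 at depth 20
  Q 171.153.130.128: descend 10101011100110011000001010000000 ; hops seen [H1,H2,H1] ; pick H1
  add 171.153.130.128/31 -> H3 at depth 31
  Q 217.187.0.1: descend 1101100110111011 ; hops seen [H6] ; pick H6
  add 171.153.128.0/21 -> H6 at depth 21
  Q 217.187.5.50: descend 1101100110111011 ; hops seen [H6] ; pick H6
  Q 171.153.130.128: descend 10101011100110011000001010000000 ; hops seen [H1,H6,H2,H3,H1] ; pick H1
  Q 241.194.107.153: descend 11 ; hops seen [∅] ; pick no-route
  add 217.176.0.0/12 -> H1 at depth 12
  Q 171.153.130.128: descend 10101011100110011000001010000000 ; hops seen [H1,H6,H2,H3,H1] ; pick H1
  add 217.187.228.0/24 -> H5 at depth 24
  add 217.176.0.0/12 -> H3 at depth 12

== LOOKUPS ==
["H6","H1","H1","H1","H0","H1","H1","H2","H0","H6","H1","H6","H1","H6","H6","H1","no-route","H1"]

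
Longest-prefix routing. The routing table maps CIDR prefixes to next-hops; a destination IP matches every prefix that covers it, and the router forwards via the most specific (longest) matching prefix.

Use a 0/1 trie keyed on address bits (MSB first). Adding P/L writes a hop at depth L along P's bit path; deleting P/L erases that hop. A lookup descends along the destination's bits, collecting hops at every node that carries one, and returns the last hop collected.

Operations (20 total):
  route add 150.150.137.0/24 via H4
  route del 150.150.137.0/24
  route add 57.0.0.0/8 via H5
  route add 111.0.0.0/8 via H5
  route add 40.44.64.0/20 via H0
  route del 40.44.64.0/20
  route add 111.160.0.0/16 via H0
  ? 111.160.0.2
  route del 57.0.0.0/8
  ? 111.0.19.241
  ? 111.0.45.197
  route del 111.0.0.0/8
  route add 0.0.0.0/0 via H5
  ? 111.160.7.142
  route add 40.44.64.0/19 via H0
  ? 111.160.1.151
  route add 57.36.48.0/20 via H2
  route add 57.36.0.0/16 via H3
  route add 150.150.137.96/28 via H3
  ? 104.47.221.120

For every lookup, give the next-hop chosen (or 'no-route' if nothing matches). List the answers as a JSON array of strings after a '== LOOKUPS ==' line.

Process each operation:
  add 150.150.137.0/24 -> H4 at depth 24
  - 150.150.137.0/24 clear@24
  add 57.0.0.0/8 -> H5 at depth 8
  add 111.0.0.0/8 -> H5 at depth 8
  add 40.44.64.0/20 -> H0 at depth 20
  - 40.44.64.0/20 clear@20
  add 111.160.0.0/16 -> H0 at depth 16
  lookup 111.160.0.2: bits 0110111110100000 walk d0:-→d1:-→d2:-→d3:-→d4:-→d5:-→d6:-→d7:-→d8:H5→d9:-→d10:-→d11:-→d12:-→d13:-→d14:-→d15:-→d16:H0 -> H0
  - 57.0.0.0/8 clear@8
  lookup 111.0.19.241: bits 01101111 walk d0:-→d1:-→d2:-→d3:-→d4:-→d5:-→d6:-→d7:-→d8:H5 -> H5
  lookup 111.0.45.197: bits 01101111 walk d0:-→d1:-→d2:-→d3:-→d4:-→d5:-→d6:-→d7:-→d8:H5 -> H5
  - 111.0.0.0/8 clear@8
  add 0.0.0.0/0 -> H5 at depth 0
  lookup 111.160.7.142: bits 0110111110100000 walk d0:H5→d1:-→d2:-→d3:-→d4:-→d5:-→d6:-→d7:-→d8:-→d9:-→d10:-→d11:-→d12:-→d13:-→d14:-→d15:-→d16:H0 -> H0
  add 40.44.64.0/19 -> H0 at depth 19
  lookup 111.160.1.151: bits 0110111110100000 walk d0:H5→d1:-→d2:-→d3:-→d4:-→d5:-→d6:-→d7:-→d8:-→d9:-→d10:-→d11:-→d12:-→d13:-→d14:-→d15:-→d16:H0 -> H0
  add 57.36.48.0/20 -> H2 at depth 20
  add 57.36.0.0/16 -> H3 at depth 16
  add 150.150.137.96/28 -> H3 at depth 28
  lookup 104.47.221.120: bits 01101 walk d0:H5→d1:-→d2:-→d3:-→d4:-→d5:- -> H5

== LOOKUPS ==
["H0","H5","H5","H0","H0","H5"]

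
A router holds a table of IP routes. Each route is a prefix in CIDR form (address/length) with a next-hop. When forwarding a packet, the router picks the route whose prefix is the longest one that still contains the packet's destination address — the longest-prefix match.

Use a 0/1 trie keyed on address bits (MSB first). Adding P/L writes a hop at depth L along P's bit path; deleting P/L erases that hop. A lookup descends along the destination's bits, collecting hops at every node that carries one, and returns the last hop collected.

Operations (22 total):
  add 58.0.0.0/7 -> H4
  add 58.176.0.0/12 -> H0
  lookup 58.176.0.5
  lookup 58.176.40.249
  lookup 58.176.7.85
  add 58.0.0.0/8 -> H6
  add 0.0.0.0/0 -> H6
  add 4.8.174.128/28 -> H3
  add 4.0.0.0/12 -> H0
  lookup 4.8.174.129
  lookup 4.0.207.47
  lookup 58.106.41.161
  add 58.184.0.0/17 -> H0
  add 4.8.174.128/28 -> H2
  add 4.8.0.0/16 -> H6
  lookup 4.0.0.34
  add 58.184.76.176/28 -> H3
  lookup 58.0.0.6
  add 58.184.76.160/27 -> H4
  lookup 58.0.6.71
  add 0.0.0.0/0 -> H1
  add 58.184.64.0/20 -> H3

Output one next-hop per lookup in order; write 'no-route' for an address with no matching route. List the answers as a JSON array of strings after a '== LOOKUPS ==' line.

Apply in order:
  + 58.0.0.0/7 (H4) depth=7
  + 58.176.0.0/12 (H0) depth=12
  lookup 58.176.0.5: bits 001110101011 walk d0:-→d1:-→d2:-→d3:-→d4:-→d5:-→d6:-→d7:H4→d8:-→d9:-→d10:-→d11:-→d12:H0 -> H0
  lookup 58.176.40.249: bits 001110101011 walk d0:-→d1:-→d2:-→d3:-→d4:-→d5:-→d6:-→d7:H4→d8:-→d9:-→d10:-→d11:-→d12:H0 -> H0
  lookup 58.176.7.85: bits 001110101011 walk d0:-→d1:-→d2:-→d3:-→d4:-→d5:-→d6:-→d7:H4→d8:-→d9:-→d10:-→d11:-→d12:H0 -> H0
  + 58.0.0.0/8 (H6) depth=8
  + 0.0.0.0/0 (H6) depth=0
  + 4.8.174.128/28 (H3) depth=28
  + 4.0.0.0/12 (H0) depth=12
  lookup 4.8.174.129: bits 0000010000001000101011101000 walk d0:H6→d1:-→d2:-→d3:-→d4:-→d5:-→d6:-→d7:-→d8:-→d9:-→d10:-→d11:-→d12:H0→d13:-→d14:-→d15:-→d16:-→d17:-→d18:-→d19:-→d20:-→d21:-→d22:-→d23:-→d24:-→d25:-→d26:-→d27:-→d28:H3 -> H3
  lookup 4.0.207.47: bits 000001000000 walk d0:H6→d1:-→d2:-→d3:-→d4:-→d5:-→d6:-→d7:-→d8:-→d9:-→d10:-→d11:-→d12:H0 -> H0
  lookup 58.106.41.161: bits 00111010 walk d0:H6→d1:-→d2:-→d3:-→d4:-→d5:-→d6:-→d7:H4→d8:H6 -> H6
  + 58.184.0.0/17 (H0) depth=17
  + 4.8.174.128/28 (H2) depth=28
  + 4.8.0.0/16 (H6) depth=16
  lookup 4.0.0.34: bits 000001000000 walk d0:H6→d1:-→d2:-→d3:-→d4:-→d5:-→d6:-→d7:-→d8:-→d9:-→d10:-→d11:-→d12:H0 -> H0
  + 58.184.76.176/28 (H3) depth=28
  lookup 58.0.0.6: bits 00111010 walk d0:H6→d1:-→d2:-→d3:-→d4:-→d5:-→d6:-→d7:H4→d8:H6 -> H6
  + 58.184.76.160/27 (H4) depth=27
  lookup 58.0.6.71: bits 00111010 walk d0:H6→d1:-→d2:-→d3:-→d4:-→d5:-→d6:-→d7:H4→d8:H6 -> H6
  + 0.0.0.0/0 (H1) depth=0
  + 58.184.64.0/20 (H3) depth=20

== LOOKUPS ==
["H0","H0","H0","H3","H0","H6","H0","H6","H6"]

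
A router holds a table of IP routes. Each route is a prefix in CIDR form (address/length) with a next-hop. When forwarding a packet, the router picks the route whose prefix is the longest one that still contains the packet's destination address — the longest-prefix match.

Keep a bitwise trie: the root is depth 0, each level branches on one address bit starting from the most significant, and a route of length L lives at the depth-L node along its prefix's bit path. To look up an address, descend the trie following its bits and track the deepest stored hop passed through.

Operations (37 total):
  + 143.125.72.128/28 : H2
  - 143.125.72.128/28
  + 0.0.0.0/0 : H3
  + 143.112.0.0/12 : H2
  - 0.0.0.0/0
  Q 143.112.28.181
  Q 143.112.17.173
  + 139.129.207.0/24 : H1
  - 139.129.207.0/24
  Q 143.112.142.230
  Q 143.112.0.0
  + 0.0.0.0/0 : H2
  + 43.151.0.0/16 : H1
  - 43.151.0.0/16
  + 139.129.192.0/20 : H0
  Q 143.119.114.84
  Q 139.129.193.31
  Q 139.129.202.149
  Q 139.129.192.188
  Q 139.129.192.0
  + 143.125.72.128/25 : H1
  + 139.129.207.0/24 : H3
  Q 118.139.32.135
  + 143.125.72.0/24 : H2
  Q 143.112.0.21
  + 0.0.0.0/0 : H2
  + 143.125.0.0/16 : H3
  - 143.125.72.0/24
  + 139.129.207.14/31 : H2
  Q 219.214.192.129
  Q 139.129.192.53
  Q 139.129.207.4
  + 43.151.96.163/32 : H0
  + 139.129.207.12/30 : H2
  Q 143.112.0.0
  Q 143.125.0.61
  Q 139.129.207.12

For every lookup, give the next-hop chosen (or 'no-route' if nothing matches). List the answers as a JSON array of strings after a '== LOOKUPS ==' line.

Process each operation:
  + 143.125.72.128/28 (H2) depth=28
  - 143.125.72.128/28 clear@28
  + 0.0.0.0/0 (H3) depth=0
  + 143.112.0.0/12 (H2) depth=12
  - 0.0.0.0/0 clear@0
  lookup 143.112.28.181: bits 100011110111 walk d0:-→d1:-→d2:-→d3:-→d4:-→d5:-→d6:-→d7:-→d8:-→d9:-→d10:-→d11:-→d12:H2 -> H2
  lookup 143.112.17.173: bits 100011110111 walk d0:-→d1:-→d2:-→d3:-→d4:-→d5:-→d6:-→d7:-→d8:-→d9:-→d10:-→d11:-→d12:H2 -> H2
  + 139.129.207.0/24 (H1) depth=24
  - 139.129.207.0/24 clear@24
  lookup 143.112.142.230: bits 100011110111 walk d0:-→d1:-→d2:-→d3:-→d4:-→d5:-→d6:-→d7:-→d8:-→d9:-→d10:-→d11:-→d12:H2 -> H2
  lookup 143.112.0.0: bits 100011110111 walk d0:-→d1:-→d2:-→d3:-→d4:-→d5:-→d6:-→d7:-→d8:-→d9:-→d10:-→d11:-→d12:H2 -> H2
  + 0.0.0.0/0 (H2) depth=0
  + 43.151.0.0/16 (H1) depth=16
  - 43.151.0.0/16 clear@16
  + 139.129.192.0/20 (H0) depth=20
  lookup 143.119.114.84: bits 100011110111 walk d0:H2→d1:-→d2:-→d3:-→d4:-→d5:-→d6:-→d7:-→d8:-→d9:-→d10:-→d11:-→d12:H2 -> H2
  lookup 139.129.193.31: bits 10001011100000011100 walk d0:H2→d1:-→d2:-→d3:-→d4:-→d5:-→d6:-→d7:-→d8:-→d9:-→d10:-→d11:-→d12:-→d13:-→d14:-→d15:-→d16:-→d17:-→d18:-→d19:-→d20:H0 -> H0
  lookup 139.129.202.149: bits 100010111000000111001 walk d0:H2→d1:-→d2:-→d3:-→d4:-→d5:-→d6:-→d7:-→d8:-→d9:-→d10:-→d11:-→d12:-→d13:-→d14:-→d15:-→d16:-→d17:-→d18:-→d19:-→d20:H0→d21:- -> H0
  lookup 139.129.192.188: bits 10001011100000011100 walk d0:H2→d1:-→d2:-→d3:-→d4:-→d5:-→d6:-→d7:-→d8:-→d9:-→d10:-→d11:-→d12:-→d13:-→d14:-→d15:-→d16:-→d17:-→d18:-→d19:-→d20:H0 -> H0
  lookup 139.129.192.0: bits 10001011100000011100 walk d0:H2→d1:-→d2:-→d3:-→d4:-→d5:-→d6:-→d7:-→d8:-→d9:-→d10:-→d11:-→d12:-→d13:-→d14:-→d15:-→d16:-→d17:-→d18:-→d19:-→d20:H0 -> H0
  + 143.125.72.128/25 (H1) depth=25
  + 139.129.207.0/24 (H3) depth=24
  lookup 118.139.32.135: bits 0 walk d0:H2→d1:- -> H2
  + 143.125.72.0/24 (H2) depth=24
  lookup 143.112.0.21: bits 100011110111 walk d0:H2→d1:-→d2:-→d3:-→d4:-→d5:-→d6:-→d7:-→d8:-→d9:-→d10:-→d11:-→d12:H2 -> H2
  + 0.0.0.0/0 (H2) depth=0
  + 143.125.0.0/16 (H3) depth=16
  - 143.125.72.0/24 clear@24
  + 139.129.207.14/31 (H2) depth=31
  lookup 219.214.192.129: bits 1 walk d0:H2→d1:- -> H2
  lookup 139.129.192.53: bits 10001011100000011100 walk d0:H2→d1:-→d2:-→d3:-→d4:-→d5:-→d6:-→d7:-→d8:-→d9:-→d10:-→d11:-→d12:-→d13:-→d14:-→d15:-→d16:-→d17:-→d18:-→d19:-→d20:H0 -> H0
  lookup 139.129.207.4: bits 1000101110000001110011110000 walk d0:H2→d1:-→d2:-→d3:-→d4:-→d5:-→d6:-→d7:-→d8:-→d9:-→d10:-→d11:-→d12:-→d13:-→d14:-→d15:-→d16:-→d17:-→d18:-→d19:-→d20:H0→d21:-→d22:-→d23:-→d24:H3→d25:-→d26:-→d27:-→d28:- -> H3
  + 43.151.96.163/32 (H0) depth=32
  + 139.129.207.12/30 (H2) depth=30
  lookup 143.112.0.0: bits 100011110111 walk d0:H2→d1:-→d2:-→d3:-→d4:-→d5:-→d6:-→d7:-→d8:-→d9:-→d10:-→d11:-→d12:H2 -> H2
  lookup 143.125.0.61: bits 10001111011111010 walk d0:H2→d1:-→d2:-→d3:-→d4:-→d5:-→d6:-→d7:-→d8:-→d9:-→d10:-→d11:-→d12:H2→d13:-→d14:-→d15:-→d16:H3→d17:- -> H3
  lookup 139.129.207.12: bits 100010111000000111001111000011 walk d0:H2→d1:-→d2:-→d3:-→d4:-→d5:-→d6:-→d7:-→d8:-→d9:-→d10:-→d11:-→d12:-→d13:-→d14:-→d15:-→d16:-→d17:-→d18:-→d19:-→d20:H0→d21:-→d22:-→d23:-→d24:H3→d25:-→d26:-→d27:-→d28:-→d29:-→d30:H2 -> H2

== LOOKUPS ==
["H2","H2","H2","H2","H2","H0","H0","H0","H0","H2","H2","H2","H0","H3","H2","H3","H2"]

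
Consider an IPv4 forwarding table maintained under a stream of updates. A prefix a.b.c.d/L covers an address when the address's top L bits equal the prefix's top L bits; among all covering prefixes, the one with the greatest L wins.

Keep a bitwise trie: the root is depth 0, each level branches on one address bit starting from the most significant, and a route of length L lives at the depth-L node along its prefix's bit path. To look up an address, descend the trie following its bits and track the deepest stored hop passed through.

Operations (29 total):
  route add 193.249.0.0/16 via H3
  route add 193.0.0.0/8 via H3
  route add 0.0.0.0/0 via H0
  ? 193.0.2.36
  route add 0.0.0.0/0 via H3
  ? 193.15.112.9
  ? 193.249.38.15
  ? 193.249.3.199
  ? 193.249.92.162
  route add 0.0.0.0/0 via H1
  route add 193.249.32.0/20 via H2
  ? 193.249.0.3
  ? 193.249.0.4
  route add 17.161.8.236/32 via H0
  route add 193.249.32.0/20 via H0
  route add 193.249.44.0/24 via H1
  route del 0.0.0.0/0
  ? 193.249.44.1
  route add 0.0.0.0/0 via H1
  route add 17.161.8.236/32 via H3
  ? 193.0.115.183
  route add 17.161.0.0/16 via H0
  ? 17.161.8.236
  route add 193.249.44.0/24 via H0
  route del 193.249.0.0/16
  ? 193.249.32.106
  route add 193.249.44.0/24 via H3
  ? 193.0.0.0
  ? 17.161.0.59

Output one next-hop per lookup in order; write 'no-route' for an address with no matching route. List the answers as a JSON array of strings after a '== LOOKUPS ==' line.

Trace:
  + 193.249.0.0/16 (H3) depth=16
  + 193.0.0.0/8 (H3) depth=8
  + 0.0.0.0/0 (H0) depth=0
  Q 193.0.2.36: descend 11000001 ; hops seen [H0,H3] ; pick H3
  + 0.0.0.0/0 (H3) depth=0
  Q 193.15.112.9: descend 11000001 ; hops seen [H3,H3] ; pick H3
  Q 193.249.38.15: descend 1100000111111001 ; hops seen [H3,H3,H3] ; pick H3
  Q 193.249.3.199: descend 1100000111111001 ; hops seen [H3,H3,H3] ; pick H3
  Q 193.249.92.162: descend 1100000111111001 ; hops seen [H3,H3,H3] ; pick H3
  + 0.0.0.0/0 (H1) depth=0
  + 193.249.32.0/20 (H2) depth=20
  Q 193.249.0.3: descend 110000011111100100 ; hops seen [H1,H3,H3] ; pick H3
  Q 193.249.0.4: descend 110000011111100100 ; hops seen [H1,H3,H3] ; pick H3
  + 17.161.8.236/32 (H0) depth=32
  + 193.249.32.0/20 (H0) depth=20
  + 193.249.44.0/24 (H1) depth=24
  - 0.0.0.0/0 clear@0
  Q 193.249.44.1: descend 110000011111100100101100 ; hops seen [H3,H3,H0,H1] ; pick H1
  + 0.0.0.0/0 (H1) depth=0
  + 17.161.8.236/32 (H3) depth=32
  Q 193.0.115.183: descend 11000001 ; hops seen [H1,H3] ; pick H3
  + 17.161.0.0/16 (H0) depth=16
  Q 17.161.8.236: descend 00010001101000010000100011101100 ; hops seen [H1,H0,H3] ; pick H3
  + 193.249.44.0/24 (H0) depth=24
  - 193.249.0.0/16 clear@16
  Q 193.249.32.106: descend 11000001111110010010 ; hops seen [H1,H3,H0] ; pick H0
  + 193.249.44.0/24 (H3) depth=24
  Q 193.0.0.0: descend 11000001 ; hops seen [H1,H3] ; pick H3
  Q 17.161.0.59: descend 00010001101000010000 ; hops seen [H1,H0] ; pick H0

== LOOKUPS ==
["H3","H3","H3","H3","H3","H3","H3","H1","H3","H3","H0","H3","H0"]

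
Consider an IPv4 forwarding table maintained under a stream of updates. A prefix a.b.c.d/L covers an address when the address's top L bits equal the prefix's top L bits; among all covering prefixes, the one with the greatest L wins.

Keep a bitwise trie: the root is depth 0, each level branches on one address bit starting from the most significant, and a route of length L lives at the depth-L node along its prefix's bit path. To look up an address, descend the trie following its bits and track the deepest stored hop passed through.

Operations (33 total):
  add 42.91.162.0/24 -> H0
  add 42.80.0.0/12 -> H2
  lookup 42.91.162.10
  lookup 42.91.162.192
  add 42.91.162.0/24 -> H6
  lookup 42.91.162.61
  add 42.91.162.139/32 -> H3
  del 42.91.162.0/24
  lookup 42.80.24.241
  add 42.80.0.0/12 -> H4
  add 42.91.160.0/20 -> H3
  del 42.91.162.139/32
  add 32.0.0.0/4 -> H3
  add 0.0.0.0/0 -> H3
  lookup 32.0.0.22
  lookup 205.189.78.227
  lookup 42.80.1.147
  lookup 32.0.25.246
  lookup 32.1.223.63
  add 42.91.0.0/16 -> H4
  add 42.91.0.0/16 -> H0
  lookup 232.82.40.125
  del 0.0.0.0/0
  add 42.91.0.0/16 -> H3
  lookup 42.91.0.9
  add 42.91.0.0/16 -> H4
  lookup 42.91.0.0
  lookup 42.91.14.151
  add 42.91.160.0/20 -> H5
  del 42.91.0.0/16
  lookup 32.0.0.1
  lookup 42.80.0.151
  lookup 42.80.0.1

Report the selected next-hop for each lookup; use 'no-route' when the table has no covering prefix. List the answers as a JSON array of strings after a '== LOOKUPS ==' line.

Trace:
  add 42.91.162.0/24 -> H0 at depth 24
  add 42.80.0.0/12 -> H2 at depth 12
  Q 42.91.162.10: descend 001010100101101110100010 ; hops seen [H2,H0] ; pick H0
  Q 42.91.162.192: descend 001010100101101110100010 ; hops seen [H2,H0] ; pick H0
  add 42.91.162.0/24 -> H6 at depth 24
  Q 42.91.162.61: descend 001010100101101110100010 ; hops seen [H2,H6] ; pick H6
  add 42.91.162.139/32 -> H3 at depth 32
  del 42.91.162.0/24 (clear depth 24)
  Q 42.80.24.241: descend 001010100101 ; hops seen [H2] ; pick H2
  add 42.80.0.0/12 -> H4 at depth 12
  add 42.91.160.0/20 -> H3 at depth 20
  del 42.91.162.139/32 (clear depth 32)
  add 32.0.0.0/4 -> H3 at depth 4
  add 0.0.0.0/0 -> H3 at depth 0
  Q 32.0.0.22: descend 0010 ; hops seen [H3,H3] ; pick H3
  Q 205.189.78.227: descend ε ; hops seen [H3] ; pick H3
  Q 42.80.1.147: descend 001010100101 ; hops seen [H3,H3,H4] ; pick H4
  Q 32.0.25.246: descend 0010 ; hops seen [H3,H3] ; pick H3
  Q 32.1.223.63: descend 0010 ; hops seen [H3,H3] ; pick H3
  add 42.91.0.0/16 -> H4 at depth 16
  add 42.91.0.0/16 -> H0 at depth 16
  Q 232.82.40.125: descend ε ; hops seen [H3] ; pick H3
  del 0.0.0.0/0 (clear depth 0)
  add 42.91.0.0/16 -> H3 at depth 16
  Q 42.91.0.9: descend 0010101001011011 ; hops seen [H3,H4,H3] ; pick H3
  add 42.91.0.0/16 -> H4 at depth 16
  Q 42.91.0.0: descend 0010101001011011 ; hops seen [H3,H4,H4] ; pick H4
  Q 42.91.14.151: descend 0010101001011011 ; hops seen [H3,H4,H4] ; pick H4
  add 42.91.160.0/20 -> H5 at depth 20
  del 42.91.0.0/16 (clear depth 16)
  Q 32.0.0.1: descend 0010 ; hops seen [H3] ; pick H3
  Q 42.80.0.151: descend 001010100101 ; hops seen [H3,H4] ; pick H4
  Q 42.80.0.1: descend 001010100101 ; hops seen [H3,H4] ; pick H4

== LOOKUPS ==
["H0","H0","H6","H2","H3","H3","H4","H3","H3","H3","H3","H4","H4","H3","H4","H4"]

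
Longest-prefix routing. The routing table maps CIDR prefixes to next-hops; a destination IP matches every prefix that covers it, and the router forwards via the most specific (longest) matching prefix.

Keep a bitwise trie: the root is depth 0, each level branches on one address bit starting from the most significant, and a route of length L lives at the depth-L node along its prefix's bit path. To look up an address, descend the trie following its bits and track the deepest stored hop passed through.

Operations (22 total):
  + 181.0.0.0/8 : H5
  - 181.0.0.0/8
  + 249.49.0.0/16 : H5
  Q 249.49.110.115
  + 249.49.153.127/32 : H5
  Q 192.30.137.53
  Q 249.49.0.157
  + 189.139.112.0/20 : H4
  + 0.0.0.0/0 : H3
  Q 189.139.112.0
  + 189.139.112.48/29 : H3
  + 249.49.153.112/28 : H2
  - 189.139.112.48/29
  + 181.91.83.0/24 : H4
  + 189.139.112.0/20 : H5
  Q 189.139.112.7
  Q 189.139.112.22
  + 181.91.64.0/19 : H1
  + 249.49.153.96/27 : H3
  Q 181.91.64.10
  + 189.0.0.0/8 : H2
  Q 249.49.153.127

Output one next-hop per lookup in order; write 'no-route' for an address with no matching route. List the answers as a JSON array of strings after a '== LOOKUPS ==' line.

Process each operation:
  + 181.0.0.0/8 (H5) depth=8
  del 181.0.0.0/8 (clear depth 8)
  + 249.49.0.0/16 (H5) depth=16
  lookup 249.49.110.115: bits 1111100100110001 walk d0:-→d1:-→d2:-→d3:-→d4:-→d5:-→d6:-→d7:-→d8:-→d9:-→d10:-→d11:-→d12:-→d13:-→d14:-→d15:-→d16:H5 -> H5
  + 249.49.153.127/32 (H5) depth=32
  lookup 192.30.137.53: bits 11 walk d0:-→d1:-→d2:- -> no-route
  lookup 249.49.0.157: bits 1111100100110001 walk d0:-→d1:-→d2:-→d3:-→d4:-→d5:-→d6:-→d7:-→d8:-→d9:-→d10:-→d11:-→d12:-→d13:-→d14:-→d15:-→d16:H5 -> H5
  + 189.139.112.0/20 (H4) depth=20
  + 0.0.0.0/0 (H3) depth=0
  lookup 189.139.112.0: bits 10111101100010110111 walk d0:H3→d1:-→d2:-→d3:-→d4:-→d5:-→d6:-→d7:-→d8:-→d9:-→d10:-→d11:-→d12:-→d13:-→d14:-→d15:-→d16:-→d17:-→d18:-→d19:-→d20:H4 -> H4
  + 189.139.112.48/29 (H3) depth=29
  + 249.49.153.112/28 (H2) depth=28
  del 189.139.112.48/29 (clear depth 29)
  + 181.91.83.0/24 (H4) depth=24
  + 189.139.112.0/20 (H5) depth=20
  lookup 189.139.112.7: bits 10111101100010110111000000 walk d0:H3→d1:-→d2:-→d3:-→d4:-→d5:-→d6:-→d7:-→d8:-→d9:-→d10:-→d11:-→d12:-→d13:-→d14:-→d15:-→d16:-→d17:-→d18:-→d19:-→d20:H5→d21:-→d22:-→d23:-→d24:-→d25:-→d26:- -> H5
  lookup 189.139.112.22: bits 10111101100010110111000000 walk d0:H3→d1:-→d2:-→d3:-→d4:-→d5:-→d6:-→d7:-→d8:-→d9:-→d10:-→d11:-→d12:-→d13:-→d14:-→d15:-→d16:-→d17:-→d18:-→d19:-→d20:H5→d21:-→d22:-→d23:-→d24:-→d25:-→d26:- -> H5
  + 181.91.64.0/19 (H1) depth=19
  + 249.49.153.96/27 (H3) depth=27
  lookup 181.91.64.10: bits 1011010101011011010 walk d0:H3→d1:-→d2:-→d3:-→d4:-→d5:-→d6:-→d7:-→d8:-→d9:-→d10:-→d11:-→d12:-→d13:-→d14:-→d15:-→d16:-→d17:-→d18:-→d19:H1 -> H1
  + 189.0.0.0/8 (H2) depth=8
  lookup 249.49.153.127: bits 11111001001100011001100101111111 walk d0:H3→d1:-→d2:-→d3:-→d4:-→d5:-→d6:-→d7:-→d8:-→d9:-→d10:-→d11:-→d12:-→d13:-→d14:-→d15:-→d16:H5→d17:-→d18:-→d19:-→d20:-→d21:-→d22:-→d23:-→d24:-→d25:-→d26:-→d27:H3→d28:H2→d29:-→d30:-→d31:-→d32:H5 -> H5

== LOOKUPS ==
["H5","no-route","H5","H4","H5","H5","H1","H5"]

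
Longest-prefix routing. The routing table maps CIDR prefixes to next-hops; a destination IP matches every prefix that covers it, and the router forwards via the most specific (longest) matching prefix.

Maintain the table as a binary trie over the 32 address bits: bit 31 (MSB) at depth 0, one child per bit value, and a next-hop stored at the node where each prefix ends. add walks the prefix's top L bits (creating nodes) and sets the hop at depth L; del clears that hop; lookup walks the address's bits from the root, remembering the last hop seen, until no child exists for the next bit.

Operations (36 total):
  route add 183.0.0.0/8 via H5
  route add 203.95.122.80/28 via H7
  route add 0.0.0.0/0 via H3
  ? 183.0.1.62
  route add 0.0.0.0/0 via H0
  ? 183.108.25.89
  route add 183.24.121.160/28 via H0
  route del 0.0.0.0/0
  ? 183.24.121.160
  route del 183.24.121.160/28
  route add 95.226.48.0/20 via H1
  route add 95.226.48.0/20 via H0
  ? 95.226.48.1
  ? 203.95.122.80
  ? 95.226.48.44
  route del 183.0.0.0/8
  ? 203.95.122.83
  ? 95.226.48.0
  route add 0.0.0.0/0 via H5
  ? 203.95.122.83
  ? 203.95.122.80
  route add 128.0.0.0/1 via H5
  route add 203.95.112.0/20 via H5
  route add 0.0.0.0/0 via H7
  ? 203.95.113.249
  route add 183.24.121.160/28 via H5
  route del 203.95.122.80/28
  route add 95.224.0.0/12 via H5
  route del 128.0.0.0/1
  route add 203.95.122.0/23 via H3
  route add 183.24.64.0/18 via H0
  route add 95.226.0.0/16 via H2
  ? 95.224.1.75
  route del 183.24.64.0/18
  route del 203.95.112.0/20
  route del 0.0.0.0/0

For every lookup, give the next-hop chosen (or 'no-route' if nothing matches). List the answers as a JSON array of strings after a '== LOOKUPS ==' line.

Trace:
  + 183.0.0.0/8 (H5) depth=8
  + 203.95.122.80/28 (H7) depth=28
  + 0.0.0.0/0 (H3) depth=0
  ? 183.0.1.62  path d0:H3→d1:-→d2:-→d3:-→d4:-→d5:-→d6:-→d7:-→d8:H5  best=H5
  + 0.0.0.0/0 (H0) depth=0
  ? 183.108.25.89  path d0:H0→d1:-→d2:-→d3:-→d4:-→d5:-→d6:-→d7:-→d8:H5  best=H5
  + 183.24.121.160/28 (H0) depth=28
  - 0.0.0.0/0 clear@0
  ? 183.24.121.160  path d0:-→d1:-→d2:-→d3:-→d4:-→d5:-→d6:-→d7:-→d8:H5→d9:-→d10:-→d11:-→d12:-→d13:-→d14:-→d15:-→d16:-→d17:-→d18:-→d19:-→d20:-→d21:-→d22:-→d23:-→d24:-→d25:-→d26:-→d27:-→d28:H0  best=H0
  - 183.24.121.160/28 clear@28
  + 95.226.48.0/20 (H1) depth=20
  + 95.226.48.0/20 (H0) depth=20
  ? 95.226.48.1  path d0:-→d1:-→d2:-→d3:-→d4:-→d5:-→d6:-→d7:-→d8:-→d9:-→d10:-→d11:-→d12:-→d13:-→d14:-→d15:-→d16:-→d17:-→d18:-→d19:-→d20:H0  best=H0
  ? 203.95.122.80  path d0:-→d1:-→d2:-→d3:-→d4:-→d5:-→d6:-→d7:-→d8:-→d9:-→d10:-→d11:-→d12:-→d13:-→d14:-→d15:-→d16:-→d17:-→d18:-→d19:-→d20:-→d21:-→d22:-→d23:-→d24:-→d25:-→d26:-→d27:-→d28:H7  best=H7
  ? 95.226.48.44  path d0:-→d1:-→d2:-→d3:-→d4:-→d5:-→d6:-→d7:-→d8:-→d9:-→d10:-→d11:-→d12:-→d13:-→d14:-→d15:-→d16:-→d17:-→d18:-→d19:-→d20:H0  best=H0
  - 183.0.0.0/8 clear@8
  ? 203.95.122.83  path d0:-→d1:-→d2:-→d3:-→d4:-→d5:-→d6:-→d7:-→d8:-→d9:-→d10:-→d11:-→d12:-→d13:-→d14:-→d15:-→d16:-→d17:-→d18:-→d19:-→d20:-→d21:-→d22:-→d23:-→d24:-→d25:-→d26:-→d27:-→d28:H7  best=H7
  ? 95.226.48.0  path d0:-→d1:-→d2:-→d3:-→d4:-→d5:-→d6:-→d7:-→d8:-→d9:-→d10:-→d11:-→d12:-→d13:-→d14:-→d15:-→d16:-→d17:-→d18:-→d19:-→d20:H0  best=H0
  + 0.0.0.0/0 (H5) depth=0
  ? 203.95.122.83  path d0:H5→d1:-→d2:-→d3:-→d4:-→d5:-→d6:-→d7:-→d8:-→d9:-→d10:-→d11:-→d12:-→d13:-→d14:-→d15:-→d16:-→d17:-→d18:-→d19:-→d20:-→d21:-→d22:-→d23:-→d24:-→d25:-→d26:-→d27:-→d28:H7  best=H7
  ? 203.95.122.80  path d0:H5→d1:-→d2:-→d3:-→d4:-→d5:-→d6:-→d7:-→d8:-→d9:-→d10:-→d11:-→d12:-→d13:-→d14:-→d15:-→d16:-→d17:-→d18:-→d19:-→d20:-→d21:-→d22:-→d23:-→d24:-→d25:-→d26:-→d27:-→d28:H7  best=H7
  + 128.0.0.0/1 (H5) depth=1
  + 203.95.112.0/20 (H5) depth=20
  + 0.0.0.0/0 (H7) depth=0
  ? 203.95.113.249  path d0:H7→d1:H5→d2:-→d3:-→d4:-→d5:-→d6:-→d7:-→d8:-→d9:-→d10:-→d11:-→d12:-→d13:-→d14:-→d15:-→d16:-→d17:-→d18:-→d19:-→d20:H5  best=H5
  + 183.24.121.160/28 (H5) depth=28
  - 203.95.122.80/28 clear@28
  + 95.224.0.0/12 (H5) depth=12
  - 128.0.0.0/1 clear@1
  + 203.95.122.0/23 (H3) depth=23
  + 183.24.64.0/18 (H0) depth=18
  + 95.226.0.0/16 (H2) depth=16
  ? 95.224.1.75  path d0:H7→d1:-→d2:-→d3:-→d4:-→d5:-→d6:-→d7:-→d8:-→d9:-→d10:-→d11:-→d12:H5→d13:-→d14:-  best=H5
  - 183.24.64.0/18 clear@18
  - 203.95.112.0/20 clear@20
  - 0.0.0.0/0 clear@0

== LOOKUPS ==
["H5","H5","H0","H0","H7","H0","H7","H0","H7","H7","H5","H5"]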